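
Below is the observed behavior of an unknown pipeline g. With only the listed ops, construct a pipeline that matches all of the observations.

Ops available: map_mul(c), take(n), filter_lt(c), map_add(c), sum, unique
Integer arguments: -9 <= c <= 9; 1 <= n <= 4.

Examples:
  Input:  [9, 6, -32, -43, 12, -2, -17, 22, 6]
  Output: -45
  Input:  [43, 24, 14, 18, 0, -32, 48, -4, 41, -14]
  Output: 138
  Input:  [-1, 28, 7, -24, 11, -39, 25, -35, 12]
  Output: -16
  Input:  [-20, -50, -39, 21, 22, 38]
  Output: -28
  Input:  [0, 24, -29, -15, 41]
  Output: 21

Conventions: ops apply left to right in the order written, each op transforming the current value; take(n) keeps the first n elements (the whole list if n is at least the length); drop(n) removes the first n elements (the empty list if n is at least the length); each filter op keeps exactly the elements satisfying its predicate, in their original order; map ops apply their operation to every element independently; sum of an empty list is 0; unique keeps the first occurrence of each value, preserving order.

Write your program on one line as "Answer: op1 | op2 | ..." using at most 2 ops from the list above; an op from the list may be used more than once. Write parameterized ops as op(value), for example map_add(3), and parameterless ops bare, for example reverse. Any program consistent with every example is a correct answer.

unique | sum

Check, running the answer program on each example:
  [9, 6, -32, -43, 12, -2, -17, 22, 6] -> [9, 6, -32, -43, 12, -2, -17, 22] -> -45
  [43, 24, 14, 18, 0, -32, 48, -4, 41, -14] -> [43, 24, 14, 18, 0, -32, 48, -4, 41, -14] -> 138
  [-1, 28, 7, -24, 11, -39, 25, -35, 12] -> [-1, 28, 7, -24, 11, -39, 25, -35, 12] -> -16
  [-20, -50, -39, 21, 22, 38] -> [-20, -50, -39, 21, 22, 38] -> -28
  [0, 24, -29, -15, 41] -> [0, 24, -29, -15, 41] -> 21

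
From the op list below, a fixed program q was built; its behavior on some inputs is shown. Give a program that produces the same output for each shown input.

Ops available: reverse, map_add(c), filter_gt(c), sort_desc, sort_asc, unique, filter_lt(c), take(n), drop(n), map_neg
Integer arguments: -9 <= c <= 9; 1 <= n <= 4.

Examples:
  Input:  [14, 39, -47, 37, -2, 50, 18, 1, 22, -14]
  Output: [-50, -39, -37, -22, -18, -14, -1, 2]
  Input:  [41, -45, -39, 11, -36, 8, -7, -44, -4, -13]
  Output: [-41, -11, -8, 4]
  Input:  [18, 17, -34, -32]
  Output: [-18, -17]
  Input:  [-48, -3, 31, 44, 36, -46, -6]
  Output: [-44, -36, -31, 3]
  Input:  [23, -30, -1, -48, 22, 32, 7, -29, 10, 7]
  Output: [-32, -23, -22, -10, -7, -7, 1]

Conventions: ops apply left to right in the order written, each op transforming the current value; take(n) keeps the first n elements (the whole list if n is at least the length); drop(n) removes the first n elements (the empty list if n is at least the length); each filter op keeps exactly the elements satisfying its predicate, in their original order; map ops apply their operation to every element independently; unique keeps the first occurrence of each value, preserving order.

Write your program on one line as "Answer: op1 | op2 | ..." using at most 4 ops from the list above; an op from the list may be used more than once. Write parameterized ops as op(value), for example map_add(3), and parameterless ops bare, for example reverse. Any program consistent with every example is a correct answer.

map_neg | sort_desc | filter_lt(5) | reverse

Check, running the answer program on each example:
  [14, 39, -47, 37, -2, 50, 18, 1, 22, -14] -> [-14, -39, 47, -37, 2, -50, -18, -1, -22, 14] -> [47, 14, 2, -1, -14, -18, -22, -37, -39, -50] -> [2, -1, -14, -18, -22, -37, -39, -50] -> [-50, -39, -37, -22, -18, -14, -1, 2]
  [41, -45, -39, 11, -36, 8, -7, -44, -4, -13] -> [-41, 45, 39, -11, 36, -8, 7, 44, 4, 13] -> [45, 44, 39, 36, 13, 7, 4, -8, -11, -41] -> [4, -8, -11, -41] -> [-41, -11, -8, 4]
  [18, 17, -34, -32] -> [-18, -17, 34, 32] -> [34, 32, -17, -18] -> [-17, -18] -> [-18, -17]
  [-48, -3, 31, 44, 36, -46, -6] -> [48, 3, -31, -44, -36, 46, 6] -> [48, 46, 6, 3, -31, -36, -44] -> [3, -31, -36, -44] -> [-44, -36, -31, 3]
  [23, -30, -1, -48, 22, 32, 7, -29, 10, 7] -> [-23, 30, 1, 48, -22, -32, -7, 29, -10, -7] -> [48, 30, 29, 1, -7, -7, -10, -22, -23, -32] -> [1, -7, -7, -10, -22, -23, -32] -> [-32, -23, -22, -10, -7, -7, 1]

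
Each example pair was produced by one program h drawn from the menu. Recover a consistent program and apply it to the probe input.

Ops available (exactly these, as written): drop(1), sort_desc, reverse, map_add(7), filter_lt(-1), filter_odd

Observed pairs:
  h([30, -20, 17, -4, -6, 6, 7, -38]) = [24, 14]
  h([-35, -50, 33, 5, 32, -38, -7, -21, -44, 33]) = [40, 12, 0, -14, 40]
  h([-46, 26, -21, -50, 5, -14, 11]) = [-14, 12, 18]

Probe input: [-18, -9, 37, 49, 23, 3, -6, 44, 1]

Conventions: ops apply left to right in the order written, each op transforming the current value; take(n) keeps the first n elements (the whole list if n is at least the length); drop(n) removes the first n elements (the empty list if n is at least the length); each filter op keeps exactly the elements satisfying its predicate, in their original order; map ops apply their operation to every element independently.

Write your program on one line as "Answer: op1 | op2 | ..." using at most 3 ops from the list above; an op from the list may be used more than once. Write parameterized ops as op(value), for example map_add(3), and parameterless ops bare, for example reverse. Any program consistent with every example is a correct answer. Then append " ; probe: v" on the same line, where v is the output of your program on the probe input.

drop(1) | filter_odd | map_add(7) ; probe: [-2, 44, 56, 30, 10, 8]

Check, running the answer program on each example:
  [30, -20, 17, -4, -6, 6, 7, -38] -> [-20, 17, -4, -6, 6, 7, -38] -> [17, 7] -> [24, 14]
  [-35, -50, 33, 5, 32, -38, -7, -21, -44, 33] -> [-50, 33, 5, 32, -38, -7, -21, -44, 33] -> [33, 5, -7, -21, 33] -> [40, 12, 0, -14, 40]
  [-46, 26, -21, -50, 5, -14, 11] -> [26, -21, -50, 5, -14, 11] -> [-21, 5, 11] -> [-14, 12, 18]
  probe: [-18, -9, 37, 49, 23, 3, -6, 44, 1] -> [-9, 37, 49, 23, 3, -6, 44, 1] -> [-9, 37, 49, 23, 3, 1] -> [-2, 44, 56, 30, 10, 8]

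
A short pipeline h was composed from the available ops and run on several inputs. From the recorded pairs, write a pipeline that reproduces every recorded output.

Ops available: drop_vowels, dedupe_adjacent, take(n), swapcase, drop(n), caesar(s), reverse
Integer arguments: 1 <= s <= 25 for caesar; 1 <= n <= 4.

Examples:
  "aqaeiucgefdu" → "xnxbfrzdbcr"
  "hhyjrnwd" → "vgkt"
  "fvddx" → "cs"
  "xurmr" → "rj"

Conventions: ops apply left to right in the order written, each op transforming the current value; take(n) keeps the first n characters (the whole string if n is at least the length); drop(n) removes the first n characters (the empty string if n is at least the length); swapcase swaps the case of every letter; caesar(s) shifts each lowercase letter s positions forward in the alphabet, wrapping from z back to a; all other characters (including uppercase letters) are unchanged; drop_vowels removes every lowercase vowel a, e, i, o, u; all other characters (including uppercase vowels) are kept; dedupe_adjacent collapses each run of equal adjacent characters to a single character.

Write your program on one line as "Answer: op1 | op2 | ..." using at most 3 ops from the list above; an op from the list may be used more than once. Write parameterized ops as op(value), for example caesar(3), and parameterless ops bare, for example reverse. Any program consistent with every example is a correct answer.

caesar(23) | drop_vowels

Check, running the answer program on each example:
  "aqaeiucgefdu" -> "xnxbfrzdbcar" -> "xnxbfrzdbcr"
  "hhyjrnwd" -> "eevgokta" -> "vgkt"
  "fvddx" -> "csaau" -> "cs"
  "xurmr" -> "urojo" -> "rj"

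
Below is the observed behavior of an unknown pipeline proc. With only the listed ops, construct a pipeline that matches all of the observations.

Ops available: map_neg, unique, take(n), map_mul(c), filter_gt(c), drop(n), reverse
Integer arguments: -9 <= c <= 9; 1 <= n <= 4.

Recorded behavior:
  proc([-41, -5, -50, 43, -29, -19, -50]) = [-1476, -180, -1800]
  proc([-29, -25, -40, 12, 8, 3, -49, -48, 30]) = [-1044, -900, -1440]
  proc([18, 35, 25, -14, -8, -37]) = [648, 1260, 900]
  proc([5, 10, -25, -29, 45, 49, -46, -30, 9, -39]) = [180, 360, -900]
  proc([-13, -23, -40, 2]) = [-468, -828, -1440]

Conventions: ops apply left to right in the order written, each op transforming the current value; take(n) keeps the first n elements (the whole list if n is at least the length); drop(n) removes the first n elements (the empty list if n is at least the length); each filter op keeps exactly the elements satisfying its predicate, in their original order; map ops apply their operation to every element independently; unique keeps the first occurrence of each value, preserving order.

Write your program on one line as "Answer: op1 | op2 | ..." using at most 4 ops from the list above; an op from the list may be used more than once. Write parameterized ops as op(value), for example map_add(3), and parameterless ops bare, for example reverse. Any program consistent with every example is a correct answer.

unique | take(3) | map_mul(6) | map_mul(6)

Check, running the answer program on each example:
  [-41, -5, -50, 43, -29, -19, -50] -> [-41, -5, -50, 43, -29, -19] -> [-41, -5, -50] -> [-246, -30, -300] -> [-1476, -180, -1800]
  [-29, -25, -40, 12, 8, 3, -49, -48, 30] -> [-29, -25, -40, 12, 8, 3, -49, -48, 30] -> [-29, -25, -40] -> [-174, -150, -240] -> [-1044, -900, -1440]
  [18, 35, 25, -14, -8, -37] -> [18, 35, 25, -14, -8, -37] -> [18, 35, 25] -> [108, 210, 150] -> [648, 1260, 900]
  [5, 10, -25, -29, 45, 49, -46, -30, 9, -39] -> [5, 10, -25, -29, 45, 49, -46, -30, 9, -39] -> [5, 10, -25] -> [30, 60, -150] -> [180, 360, -900]
  [-13, -23, -40, 2] -> [-13, -23, -40, 2] -> [-13, -23, -40] -> [-78, -138, -240] -> [-468, -828, -1440]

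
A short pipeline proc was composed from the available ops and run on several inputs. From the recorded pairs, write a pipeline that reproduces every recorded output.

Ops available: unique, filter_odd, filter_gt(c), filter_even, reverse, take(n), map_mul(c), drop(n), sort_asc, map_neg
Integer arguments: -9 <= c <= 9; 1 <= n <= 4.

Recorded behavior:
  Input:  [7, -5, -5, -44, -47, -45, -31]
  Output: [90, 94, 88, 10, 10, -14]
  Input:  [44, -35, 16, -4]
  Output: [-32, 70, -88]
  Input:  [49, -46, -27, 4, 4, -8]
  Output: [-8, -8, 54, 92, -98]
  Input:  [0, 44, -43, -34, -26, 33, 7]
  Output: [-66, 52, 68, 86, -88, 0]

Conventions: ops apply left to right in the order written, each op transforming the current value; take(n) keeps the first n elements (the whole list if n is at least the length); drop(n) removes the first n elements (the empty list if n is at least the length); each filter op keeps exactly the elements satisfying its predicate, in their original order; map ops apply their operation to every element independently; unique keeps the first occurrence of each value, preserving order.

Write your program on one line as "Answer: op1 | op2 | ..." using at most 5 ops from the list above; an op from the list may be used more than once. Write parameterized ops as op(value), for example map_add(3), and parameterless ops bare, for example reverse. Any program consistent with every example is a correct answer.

reverse | map_neg | drop(1) | map_mul(2)

Check, running the answer program on each example:
  [7, -5, -5, -44, -47, -45, -31] -> [-31, -45, -47, -44, -5, -5, 7] -> [31, 45, 47, 44, 5, 5, -7] -> [45, 47, 44, 5, 5, -7] -> [90, 94, 88, 10, 10, -14]
  [44, -35, 16, -4] -> [-4, 16, -35, 44] -> [4, -16, 35, -44] -> [-16, 35, -44] -> [-32, 70, -88]
  [49, -46, -27, 4, 4, -8] -> [-8, 4, 4, -27, -46, 49] -> [8, -4, -4, 27, 46, -49] -> [-4, -4, 27, 46, -49] -> [-8, -8, 54, 92, -98]
  [0, 44, -43, -34, -26, 33, 7] -> [7, 33, -26, -34, -43, 44, 0] -> [-7, -33, 26, 34, 43, -44, 0] -> [-33, 26, 34, 43, -44, 0] -> [-66, 52, 68, 86, -88, 0]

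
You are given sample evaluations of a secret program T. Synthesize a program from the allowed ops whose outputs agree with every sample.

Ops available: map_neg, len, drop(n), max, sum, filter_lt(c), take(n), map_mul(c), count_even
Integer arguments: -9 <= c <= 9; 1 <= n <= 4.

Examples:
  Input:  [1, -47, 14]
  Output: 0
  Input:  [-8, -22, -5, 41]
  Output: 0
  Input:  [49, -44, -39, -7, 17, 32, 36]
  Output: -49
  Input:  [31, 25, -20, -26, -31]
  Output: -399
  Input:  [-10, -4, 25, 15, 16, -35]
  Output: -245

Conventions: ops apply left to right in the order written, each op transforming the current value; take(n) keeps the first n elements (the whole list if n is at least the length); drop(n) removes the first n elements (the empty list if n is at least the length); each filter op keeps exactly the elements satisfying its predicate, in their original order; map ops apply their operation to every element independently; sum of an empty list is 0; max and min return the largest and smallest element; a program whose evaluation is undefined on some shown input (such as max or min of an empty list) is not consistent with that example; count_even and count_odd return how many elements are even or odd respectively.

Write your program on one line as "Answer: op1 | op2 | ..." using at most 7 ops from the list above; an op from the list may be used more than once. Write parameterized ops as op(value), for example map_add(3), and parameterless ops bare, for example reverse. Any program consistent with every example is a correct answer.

map_mul(7) | drop(1) | drop(2) | take(3) | filter_lt(-1) | sum

Check, running the answer program on each example:
  [1, -47, 14] -> [7, -329, 98] -> [-329, 98] -> [] -> [] -> [] -> 0
  [-8, -22, -5, 41] -> [-56, -154, -35, 287] -> [-154, -35, 287] -> [287] -> [287] -> [] -> 0
  [49, -44, -39, -7, 17, 32, 36] -> [343, -308, -273, -49, 119, 224, 252] -> [-308, -273, -49, 119, 224, 252] -> [-49, 119, 224, 252] -> [-49, 119, 224] -> [-49] -> -49
  [31, 25, -20, -26, -31] -> [217, 175, -140, -182, -217] -> [175, -140, -182, -217] -> [-182, -217] -> [-182, -217] -> [-182, -217] -> -399
  [-10, -4, 25, 15, 16, -35] -> [-70, -28, 175, 105, 112, -245] -> [-28, 175, 105, 112, -245] -> [105, 112, -245] -> [105, 112, -245] -> [-245] -> -245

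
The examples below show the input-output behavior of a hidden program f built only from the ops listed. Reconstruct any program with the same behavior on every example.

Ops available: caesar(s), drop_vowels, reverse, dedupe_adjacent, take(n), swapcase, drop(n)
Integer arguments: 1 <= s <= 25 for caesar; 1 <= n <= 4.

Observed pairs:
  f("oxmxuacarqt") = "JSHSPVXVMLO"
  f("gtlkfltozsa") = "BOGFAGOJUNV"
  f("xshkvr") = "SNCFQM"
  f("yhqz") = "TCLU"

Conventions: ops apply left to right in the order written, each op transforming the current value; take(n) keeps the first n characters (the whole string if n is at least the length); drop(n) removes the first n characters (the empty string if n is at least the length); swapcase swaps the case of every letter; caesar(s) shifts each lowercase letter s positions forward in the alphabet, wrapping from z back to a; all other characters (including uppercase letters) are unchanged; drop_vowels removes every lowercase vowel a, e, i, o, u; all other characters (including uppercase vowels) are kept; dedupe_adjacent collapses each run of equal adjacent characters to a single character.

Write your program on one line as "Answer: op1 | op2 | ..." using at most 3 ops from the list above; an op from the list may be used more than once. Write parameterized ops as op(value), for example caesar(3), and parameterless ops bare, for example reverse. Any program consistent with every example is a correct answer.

caesar(21) | swapcase

Check, running the answer program on each example:
  "oxmxuacarqt" -> "jshspvxvmlo" -> "JSHSPVXVMLO"
  "gtlkfltozsa" -> "bogfagojunv" -> "BOGFAGOJUNV"
  "xshkvr" -> "sncfqm" -> "SNCFQM"
  "yhqz" -> "tclu" -> "TCLU"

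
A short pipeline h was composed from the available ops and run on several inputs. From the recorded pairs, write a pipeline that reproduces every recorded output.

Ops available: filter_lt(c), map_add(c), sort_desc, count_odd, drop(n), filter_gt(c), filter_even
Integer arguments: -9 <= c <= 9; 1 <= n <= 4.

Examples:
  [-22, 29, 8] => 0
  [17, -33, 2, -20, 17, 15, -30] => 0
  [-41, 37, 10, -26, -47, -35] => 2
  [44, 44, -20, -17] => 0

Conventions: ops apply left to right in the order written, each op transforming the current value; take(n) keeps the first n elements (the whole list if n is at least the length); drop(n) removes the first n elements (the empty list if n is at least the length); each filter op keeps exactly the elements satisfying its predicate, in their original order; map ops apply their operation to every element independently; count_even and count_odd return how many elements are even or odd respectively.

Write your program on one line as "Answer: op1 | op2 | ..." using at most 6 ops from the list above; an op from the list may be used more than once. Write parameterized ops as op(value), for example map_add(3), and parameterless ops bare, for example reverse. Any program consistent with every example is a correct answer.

map_add(-4) | map_add(-4) | drop(4) | filter_lt(2) | count_odd

Check, running the answer program on each example:
  [-22, 29, 8] -> [-26, 25, 4] -> [-30, 21, 0] -> [] -> [] -> 0
  [17, -33, 2, -20, 17, 15, -30] -> [13, -37, -2, -24, 13, 11, -34] -> [9, -41, -6, -28, 9, 7, -38] -> [9, 7, -38] -> [-38] -> 0
  [-41, 37, 10, -26, -47, -35] -> [-45, 33, 6, -30, -51, -39] -> [-49, 29, 2, -34, -55, -43] -> [-55, -43] -> [-55, -43] -> 2
  [44, 44, -20, -17] -> [40, 40, -24, -21] -> [36, 36, -28, -25] -> [] -> [] -> 0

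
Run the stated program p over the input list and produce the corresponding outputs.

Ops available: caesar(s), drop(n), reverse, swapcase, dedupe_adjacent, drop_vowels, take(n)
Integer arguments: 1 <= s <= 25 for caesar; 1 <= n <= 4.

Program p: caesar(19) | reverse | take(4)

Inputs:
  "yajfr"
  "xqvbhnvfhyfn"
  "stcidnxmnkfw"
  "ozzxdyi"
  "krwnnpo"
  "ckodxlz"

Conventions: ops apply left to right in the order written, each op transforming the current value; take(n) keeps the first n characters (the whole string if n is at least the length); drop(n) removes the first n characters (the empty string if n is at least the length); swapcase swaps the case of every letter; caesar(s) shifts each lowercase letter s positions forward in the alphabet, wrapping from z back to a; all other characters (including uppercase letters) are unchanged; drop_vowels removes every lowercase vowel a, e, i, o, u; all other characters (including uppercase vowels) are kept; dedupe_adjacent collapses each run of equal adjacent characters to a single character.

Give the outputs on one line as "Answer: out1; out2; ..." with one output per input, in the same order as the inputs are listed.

Execution, op by op:
  "yajfr" -> "rtcyk" -> "kyctr" -> "kyct"
  "xqvbhnvfhyfn" -> "qjouagoyaryg" -> "gyrayogauojq" -> "gyra"
  "stcidnxmnkfw" -> "lmvbwgqfgdyp" -> "pydgfqgwbvml" -> "pydg"
  "ozzxdyi" -> "hssqwrb" -> "brwqssh" -> "brwq"
  "krwnnpo" -> "dkpggih" -> "higgpkd" -> "higg"
  "ckodxlz" -> "vdhwqes" -> "seqwhdv" -> "seqw"

"kyct"; "gyra"; "pydg"; "brwq"; "higg"; "seqw"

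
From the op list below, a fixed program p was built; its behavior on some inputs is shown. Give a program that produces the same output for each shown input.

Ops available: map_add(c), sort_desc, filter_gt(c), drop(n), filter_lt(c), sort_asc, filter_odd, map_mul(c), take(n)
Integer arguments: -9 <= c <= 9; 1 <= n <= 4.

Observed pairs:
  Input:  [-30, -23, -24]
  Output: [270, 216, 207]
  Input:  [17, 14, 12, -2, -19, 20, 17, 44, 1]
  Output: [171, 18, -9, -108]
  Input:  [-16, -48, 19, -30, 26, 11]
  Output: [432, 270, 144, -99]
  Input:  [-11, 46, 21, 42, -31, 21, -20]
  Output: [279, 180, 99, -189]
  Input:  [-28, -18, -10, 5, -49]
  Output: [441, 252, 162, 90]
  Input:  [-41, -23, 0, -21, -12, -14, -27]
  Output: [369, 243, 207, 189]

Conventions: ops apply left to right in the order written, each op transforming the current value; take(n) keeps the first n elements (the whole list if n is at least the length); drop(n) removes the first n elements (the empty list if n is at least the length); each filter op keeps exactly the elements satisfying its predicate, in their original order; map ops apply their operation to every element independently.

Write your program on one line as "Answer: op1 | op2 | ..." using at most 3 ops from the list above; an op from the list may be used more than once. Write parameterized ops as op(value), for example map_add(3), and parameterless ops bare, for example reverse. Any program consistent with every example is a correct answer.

sort_asc | map_mul(-9) | take(4)

Check, running the answer program on each example:
  [-30, -23, -24] -> [-30, -24, -23] -> [270, 216, 207] -> [270, 216, 207]
  [17, 14, 12, -2, -19, 20, 17, 44, 1] -> [-19, -2, 1, 12, 14, 17, 17, 20, 44] -> [171, 18, -9, -108, -126, -153, -153, -180, -396] -> [171, 18, -9, -108]
  [-16, -48, 19, -30, 26, 11] -> [-48, -30, -16, 11, 19, 26] -> [432, 270, 144, -99, -171, -234] -> [432, 270, 144, -99]
  [-11, 46, 21, 42, -31, 21, -20] -> [-31, -20, -11, 21, 21, 42, 46] -> [279, 180, 99, -189, -189, -378, -414] -> [279, 180, 99, -189]
  [-28, -18, -10, 5, -49] -> [-49, -28, -18, -10, 5] -> [441, 252, 162, 90, -45] -> [441, 252, 162, 90]
  [-41, -23, 0, -21, -12, -14, -27] -> [-41, -27, -23, -21, -14, -12, 0] -> [369, 243, 207, 189, 126, 108, 0] -> [369, 243, 207, 189]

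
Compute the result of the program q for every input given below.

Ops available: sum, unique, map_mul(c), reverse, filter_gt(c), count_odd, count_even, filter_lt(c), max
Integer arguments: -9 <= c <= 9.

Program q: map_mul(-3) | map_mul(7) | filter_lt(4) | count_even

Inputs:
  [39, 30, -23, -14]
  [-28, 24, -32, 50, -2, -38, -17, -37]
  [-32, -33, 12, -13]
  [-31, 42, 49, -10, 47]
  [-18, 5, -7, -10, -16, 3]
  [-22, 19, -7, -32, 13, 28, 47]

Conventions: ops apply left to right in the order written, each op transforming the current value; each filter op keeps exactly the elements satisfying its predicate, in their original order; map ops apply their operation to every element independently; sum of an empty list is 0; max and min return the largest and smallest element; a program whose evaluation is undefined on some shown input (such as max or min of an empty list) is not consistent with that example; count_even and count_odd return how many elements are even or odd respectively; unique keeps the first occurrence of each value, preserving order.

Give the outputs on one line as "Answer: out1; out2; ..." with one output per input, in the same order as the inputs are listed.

Execution, op by op:
  [39, 30, -23, -14] -> [-117, -90, 69, 42] -> [-819, -630, 483, 294] -> [-819, -630] -> 1
  [-28, 24, -32, 50, -2, -38, -17, -37] -> [84, -72, 96, -150, 6, 114, 51, 111] -> [588, -504, 672, -1050, 42, 798, 357, 777] -> [-504, -1050] -> 2
  [-32, -33, 12, -13] -> [96, 99, -36, 39] -> [672, 693, -252, 273] -> [-252] -> 1
  [-31, 42, 49, -10, 47] -> [93, -126, -147, 30, -141] -> [651, -882, -1029, 210, -987] -> [-882, -1029, -987] -> 1
  [-18, 5, -7, -10, -16, 3] -> [54, -15, 21, 30, 48, -9] -> [378, -105, 147, 210, 336, -63] -> [-105, -63] -> 0
  [-22, 19, -7, -32, 13, 28, 47] -> [66, -57, 21, 96, -39, -84, -141] -> [462, -399, 147, 672, -273, -588, -987] -> [-399, -273, -588, -987] -> 1

1; 2; 1; 1; 0; 1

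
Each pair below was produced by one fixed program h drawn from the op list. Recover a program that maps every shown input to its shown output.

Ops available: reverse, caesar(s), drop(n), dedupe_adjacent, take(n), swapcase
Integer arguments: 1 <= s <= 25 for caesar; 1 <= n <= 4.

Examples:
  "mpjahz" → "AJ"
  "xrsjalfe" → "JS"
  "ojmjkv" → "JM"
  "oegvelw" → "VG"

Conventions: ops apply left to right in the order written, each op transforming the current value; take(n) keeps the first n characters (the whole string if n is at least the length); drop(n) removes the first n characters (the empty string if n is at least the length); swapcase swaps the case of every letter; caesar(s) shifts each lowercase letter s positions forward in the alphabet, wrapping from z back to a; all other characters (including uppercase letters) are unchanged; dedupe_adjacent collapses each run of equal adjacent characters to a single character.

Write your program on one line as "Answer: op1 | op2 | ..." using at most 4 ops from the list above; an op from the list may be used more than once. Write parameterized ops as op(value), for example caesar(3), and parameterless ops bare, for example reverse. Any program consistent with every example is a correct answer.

swapcase | take(4) | drop(2) | reverse

Check, running the answer program on each example:
  "mpjahz" -> "MPJAHZ" -> "MPJA" -> "JA" -> "AJ"
  "xrsjalfe" -> "XRSJALFE" -> "XRSJ" -> "SJ" -> "JS"
  "ojmjkv" -> "OJMJKV" -> "OJMJ" -> "MJ" -> "JM"
  "oegvelw" -> "OEGVELW" -> "OEGV" -> "GV" -> "VG"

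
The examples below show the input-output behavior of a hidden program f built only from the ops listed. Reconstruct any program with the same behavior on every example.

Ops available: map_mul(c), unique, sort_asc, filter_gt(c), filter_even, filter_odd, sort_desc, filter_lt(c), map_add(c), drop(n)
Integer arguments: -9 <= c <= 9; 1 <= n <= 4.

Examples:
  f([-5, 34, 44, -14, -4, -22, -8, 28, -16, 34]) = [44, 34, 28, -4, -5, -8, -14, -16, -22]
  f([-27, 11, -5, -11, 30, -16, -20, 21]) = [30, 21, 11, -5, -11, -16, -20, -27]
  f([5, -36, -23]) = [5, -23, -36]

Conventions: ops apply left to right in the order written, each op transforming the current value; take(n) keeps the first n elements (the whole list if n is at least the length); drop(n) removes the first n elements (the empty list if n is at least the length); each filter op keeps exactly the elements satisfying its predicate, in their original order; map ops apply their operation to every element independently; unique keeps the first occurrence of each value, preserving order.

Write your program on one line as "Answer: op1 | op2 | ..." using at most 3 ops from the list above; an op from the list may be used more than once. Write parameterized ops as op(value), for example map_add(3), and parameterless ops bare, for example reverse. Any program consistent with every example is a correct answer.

sort_desc | unique

Check, running the answer program on each example:
  [-5, 34, 44, -14, -4, -22, -8, 28, -16, 34] -> [44, 34, 34, 28, -4, -5, -8, -14, -16, -22] -> [44, 34, 28, -4, -5, -8, -14, -16, -22]
  [-27, 11, -5, -11, 30, -16, -20, 21] -> [30, 21, 11, -5, -11, -16, -20, -27] -> [30, 21, 11, -5, -11, -16, -20, -27]
  [5, -36, -23] -> [5, -23, -36] -> [5, -23, -36]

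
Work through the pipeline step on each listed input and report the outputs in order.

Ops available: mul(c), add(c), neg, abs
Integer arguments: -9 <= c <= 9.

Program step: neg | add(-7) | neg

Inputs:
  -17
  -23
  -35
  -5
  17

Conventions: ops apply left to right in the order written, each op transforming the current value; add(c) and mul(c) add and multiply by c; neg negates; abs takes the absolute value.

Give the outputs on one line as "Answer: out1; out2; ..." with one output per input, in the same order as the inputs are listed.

-10; -16; -28; 2; 24

Execution, op by op:
  -17 -> 17 -> 10 -> -10
  -23 -> 23 -> 16 -> -16
  -35 -> 35 -> 28 -> -28
  -5 -> 5 -> -2 -> 2
  17 -> -17 -> -24 -> 24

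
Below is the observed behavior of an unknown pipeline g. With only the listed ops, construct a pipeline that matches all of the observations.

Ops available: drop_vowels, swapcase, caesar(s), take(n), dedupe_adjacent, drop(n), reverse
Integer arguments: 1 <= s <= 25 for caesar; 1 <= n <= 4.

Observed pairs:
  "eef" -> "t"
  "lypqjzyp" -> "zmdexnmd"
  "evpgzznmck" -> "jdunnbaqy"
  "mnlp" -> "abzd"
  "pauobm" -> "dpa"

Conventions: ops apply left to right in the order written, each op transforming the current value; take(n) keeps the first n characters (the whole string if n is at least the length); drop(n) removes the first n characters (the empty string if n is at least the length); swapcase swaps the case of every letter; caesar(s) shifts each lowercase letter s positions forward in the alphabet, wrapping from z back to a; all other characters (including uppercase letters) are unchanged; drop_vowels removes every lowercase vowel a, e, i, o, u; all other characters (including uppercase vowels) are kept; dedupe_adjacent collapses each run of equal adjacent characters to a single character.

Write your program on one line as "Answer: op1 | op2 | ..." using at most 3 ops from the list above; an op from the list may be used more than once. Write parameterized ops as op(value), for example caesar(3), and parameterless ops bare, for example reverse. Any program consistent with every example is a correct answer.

drop_vowels | caesar(14)

Check, running the answer program on each example:
  "eef" -> "f" -> "t"
  "lypqjzyp" -> "lypqjzyp" -> "zmdexnmd"
  "evpgzznmck" -> "vpgzznmck" -> "jdunnbaqy"
  "mnlp" -> "mnlp" -> "abzd"
  "pauobm" -> "pbm" -> "dpa"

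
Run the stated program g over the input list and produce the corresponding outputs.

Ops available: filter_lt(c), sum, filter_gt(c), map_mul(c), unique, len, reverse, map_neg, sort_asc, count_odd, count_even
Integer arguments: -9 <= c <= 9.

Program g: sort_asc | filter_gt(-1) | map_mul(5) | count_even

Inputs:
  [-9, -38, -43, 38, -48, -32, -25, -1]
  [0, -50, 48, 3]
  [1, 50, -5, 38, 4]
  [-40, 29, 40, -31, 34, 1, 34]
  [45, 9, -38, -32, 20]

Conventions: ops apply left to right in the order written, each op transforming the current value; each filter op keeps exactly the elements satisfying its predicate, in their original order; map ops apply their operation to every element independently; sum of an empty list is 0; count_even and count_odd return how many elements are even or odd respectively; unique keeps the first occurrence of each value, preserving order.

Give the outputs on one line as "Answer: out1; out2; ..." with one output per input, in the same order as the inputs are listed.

Execution, op by op:
  [-9, -38, -43, 38, -48, -32, -25, -1] -> [-48, -43, -38, -32, -25, -9, -1, 38] -> [38] -> [190] -> 1
  [0, -50, 48, 3] -> [-50, 0, 3, 48] -> [0, 3, 48] -> [0, 15, 240] -> 2
  [1, 50, -5, 38, 4] -> [-5, 1, 4, 38, 50] -> [1, 4, 38, 50] -> [5, 20, 190, 250] -> 3
  [-40, 29, 40, -31, 34, 1, 34] -> [-40, -31, 1, 29, 34, 34, 40] -> [1, 29, 34, 34, 40] -> [5, 145, 170, 170, 200] -> 3
  [45, 9, -38, -32, 20] -> [-38, -32, 9, 20, 45] -> [9, 20, 45] -> [45, 100, 225] -> 1

1; 2; 3; 3; 1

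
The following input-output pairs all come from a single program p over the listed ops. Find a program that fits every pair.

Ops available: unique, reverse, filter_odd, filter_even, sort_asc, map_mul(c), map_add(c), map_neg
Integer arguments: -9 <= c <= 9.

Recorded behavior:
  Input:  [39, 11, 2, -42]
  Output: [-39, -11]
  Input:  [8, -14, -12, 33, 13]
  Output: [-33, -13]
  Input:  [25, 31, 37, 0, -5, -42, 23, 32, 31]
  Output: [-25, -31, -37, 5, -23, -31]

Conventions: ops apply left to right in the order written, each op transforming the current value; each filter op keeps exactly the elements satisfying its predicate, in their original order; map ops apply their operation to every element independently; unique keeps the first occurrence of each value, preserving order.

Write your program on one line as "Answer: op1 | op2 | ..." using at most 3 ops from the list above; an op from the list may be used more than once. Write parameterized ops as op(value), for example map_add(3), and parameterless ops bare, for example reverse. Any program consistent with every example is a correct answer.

map_neg | filter_odd

Check, running the answer program on each example:
  [39, 11, 2, -42] -> [-39, -11, -2, 42] -> [-39, -11]
  [8, -14, -12, 33, 13] -> [-8, 14, 12, -33, -13] -> [-33, -13]
  [25, 31, 37, 0, -5, -42, 23, 32, 31] -> [-25, -31, -37, 0, 5, 42, -23, -32, -31] -> [-25, -31, -37, 5, -23, -31]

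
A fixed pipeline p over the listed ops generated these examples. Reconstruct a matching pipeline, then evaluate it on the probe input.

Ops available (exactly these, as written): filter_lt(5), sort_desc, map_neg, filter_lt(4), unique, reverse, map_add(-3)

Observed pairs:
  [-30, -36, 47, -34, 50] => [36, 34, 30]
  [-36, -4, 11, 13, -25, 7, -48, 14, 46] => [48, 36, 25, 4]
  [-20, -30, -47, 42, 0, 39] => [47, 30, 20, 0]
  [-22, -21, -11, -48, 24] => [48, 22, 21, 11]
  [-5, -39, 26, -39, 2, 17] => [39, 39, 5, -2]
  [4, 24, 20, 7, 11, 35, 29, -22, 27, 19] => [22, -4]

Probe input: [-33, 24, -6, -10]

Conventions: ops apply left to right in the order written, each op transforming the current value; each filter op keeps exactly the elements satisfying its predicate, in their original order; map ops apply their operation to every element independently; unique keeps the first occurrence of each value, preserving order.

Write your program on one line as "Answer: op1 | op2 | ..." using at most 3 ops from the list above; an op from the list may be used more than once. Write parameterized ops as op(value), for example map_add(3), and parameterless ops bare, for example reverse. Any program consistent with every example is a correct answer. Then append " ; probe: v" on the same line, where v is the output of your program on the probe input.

filter_lt(5) | map_neg | sort_desc ; probe: [33, 10, 6]

Check, running the answer program on each example:
  [-30, -36, 47, -34, 50] -> [-30, -36, -34] -> [30, 36, 34] -> [36, 34, 30]
  [-36, -4, 11, 13, -25, 7, -48, 14, 46] -> [-36, -4, -25, -48] -> [36, 4, 25, 48] -> [48, 36, 25, 4]
  [-20, -30, -47, 42, 0, 39] -> [-20, -30, -47, 0] -> [20, 30, 47, 0] -> [47, 30, 20, 0]
  [-22, -21, -11, -48, 24] -> [-22, -21, -11, -48] -> [22, 21, 11, 48] -> [48, 22, 21, 11]
  [-5, -39, 26, -39, 2, 17] -> [-5, -39, -39, 2] -> [5, 39, 39, -2] -> [39, 39, 5, -2]
  [4, 24, 20, 7, 11, 35, 29, -22, 27, 19] -> [4, -22] -> [-4, 22] -> [22, -4]
  probe: [-33, 24, -6, -10] -> [-33, -6, -10] -> [33, 6, 10] -> [33, 10, 6]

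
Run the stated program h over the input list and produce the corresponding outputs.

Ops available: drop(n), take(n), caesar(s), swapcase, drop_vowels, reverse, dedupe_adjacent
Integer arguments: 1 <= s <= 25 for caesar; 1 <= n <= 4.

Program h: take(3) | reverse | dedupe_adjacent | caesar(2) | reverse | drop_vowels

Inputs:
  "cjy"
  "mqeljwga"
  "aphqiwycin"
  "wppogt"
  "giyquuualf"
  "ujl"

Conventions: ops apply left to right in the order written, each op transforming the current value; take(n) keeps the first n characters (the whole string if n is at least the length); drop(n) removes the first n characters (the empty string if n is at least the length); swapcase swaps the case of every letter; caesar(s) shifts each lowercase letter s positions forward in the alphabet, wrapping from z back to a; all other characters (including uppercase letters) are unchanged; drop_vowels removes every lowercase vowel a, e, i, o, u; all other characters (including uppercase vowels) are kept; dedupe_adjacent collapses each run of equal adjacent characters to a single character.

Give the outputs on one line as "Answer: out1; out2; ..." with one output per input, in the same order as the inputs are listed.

Execution, op by op:
  "cjy" -> "cjy" -> "yjc" -> "yjc" -> "ale" -> "ela" -> "l"
  "mqeljwga" -> "mqe" -> "eqm" -> "eqm" -> "gso" -> "osg" -> "sg"
  "aphqiwycin" -> "aph" -> "hpa" -> "hpa" -> "jrc" -> "crj" -> "crj"
  "wppogt" -> "wpp" -> "ppw" -> "pw" -> "ry" -> "yr" -> "yr"
  "giyquuualf" -> "giy" -> "yig" -> "yig" -> "aki" -> "ika" -> "k"
  "ujl" -> "ujl" -> "lju" -> "lju" -> "nlw" -> "wln" -> "wln"

"l"; "sg"; "crj"; "yr"; "k"; "wln"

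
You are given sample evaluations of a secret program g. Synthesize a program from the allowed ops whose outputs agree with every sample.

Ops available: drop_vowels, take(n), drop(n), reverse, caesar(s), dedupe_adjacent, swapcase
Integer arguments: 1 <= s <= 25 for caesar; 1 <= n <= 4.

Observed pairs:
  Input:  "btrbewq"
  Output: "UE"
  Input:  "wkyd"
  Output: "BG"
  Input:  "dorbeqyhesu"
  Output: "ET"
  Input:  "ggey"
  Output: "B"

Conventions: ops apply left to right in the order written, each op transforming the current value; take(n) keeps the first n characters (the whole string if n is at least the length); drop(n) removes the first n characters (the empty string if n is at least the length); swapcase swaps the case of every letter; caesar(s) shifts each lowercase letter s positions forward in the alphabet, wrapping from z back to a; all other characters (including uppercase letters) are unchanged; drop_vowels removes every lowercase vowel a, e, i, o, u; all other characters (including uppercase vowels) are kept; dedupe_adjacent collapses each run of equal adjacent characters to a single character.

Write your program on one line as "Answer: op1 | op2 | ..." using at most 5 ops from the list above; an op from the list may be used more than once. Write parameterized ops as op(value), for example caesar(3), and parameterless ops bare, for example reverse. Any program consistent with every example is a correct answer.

drop_vowels | drop(2) | take(2) | caesar(3) | swapcase

Check, running the answer program on each example:
  "btrbewq" -> "btrbwq" -> "rbwq" -> "rb" -> "ue" -> "UE"
  "wkyd" -> "wkyd" -> "yd" -> "yd" -> "bg" -> "BG"
  "dorbeqyhesu" -> "drbqyhs" -> "bqyhs" -> "bq" -> "et" -> "ET"
  "ggey" -> "ggy" -> "y" -> "y" -> "b" -> "B"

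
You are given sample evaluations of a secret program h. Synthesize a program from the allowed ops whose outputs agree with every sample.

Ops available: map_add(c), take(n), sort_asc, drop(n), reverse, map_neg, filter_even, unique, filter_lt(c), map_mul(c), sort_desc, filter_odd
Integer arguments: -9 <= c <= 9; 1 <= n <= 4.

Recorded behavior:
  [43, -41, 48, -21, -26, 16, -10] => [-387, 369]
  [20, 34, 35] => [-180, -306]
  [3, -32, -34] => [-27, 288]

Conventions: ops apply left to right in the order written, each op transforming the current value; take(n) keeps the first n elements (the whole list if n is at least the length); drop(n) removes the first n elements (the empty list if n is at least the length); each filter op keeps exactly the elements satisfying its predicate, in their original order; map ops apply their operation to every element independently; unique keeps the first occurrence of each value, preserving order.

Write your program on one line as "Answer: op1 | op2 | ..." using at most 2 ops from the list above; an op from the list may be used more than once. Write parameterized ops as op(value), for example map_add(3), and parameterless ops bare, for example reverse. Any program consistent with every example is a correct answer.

take(2) | map_mul(-9)

Check, running the answer program on each example:
  [43, -41, 48, -21, -26, 16, -10] -> [43, -41] -> [-387, 369]
  [20, 34, 35] -> [20, 34] -> [-180, -306]
  [3, -32, -34] -> [3, -32] -> [-27, 288]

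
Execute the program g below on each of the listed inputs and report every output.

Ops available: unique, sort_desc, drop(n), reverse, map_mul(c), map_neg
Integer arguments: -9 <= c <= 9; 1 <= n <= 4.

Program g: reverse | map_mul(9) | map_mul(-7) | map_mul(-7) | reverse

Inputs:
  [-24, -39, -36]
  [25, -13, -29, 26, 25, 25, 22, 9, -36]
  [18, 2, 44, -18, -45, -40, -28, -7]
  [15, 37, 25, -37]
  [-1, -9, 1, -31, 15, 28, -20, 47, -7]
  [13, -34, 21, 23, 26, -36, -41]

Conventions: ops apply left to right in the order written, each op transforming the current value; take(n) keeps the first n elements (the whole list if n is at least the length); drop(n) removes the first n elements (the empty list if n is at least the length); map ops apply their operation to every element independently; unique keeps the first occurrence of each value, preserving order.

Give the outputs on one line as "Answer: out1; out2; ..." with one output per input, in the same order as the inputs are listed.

[-10584, -17199, -15876]; [11025, -5733, -12789, 11466, 11025, 11025, 9702, 3969, -15876]; [7938, 882, 19404, -7938, -19845, -17640, -12348, -3087]; [6615, 16317, 11025, -16317]; [-441, -3969, 441, -13671, 6615, 12348, -8820, 20727, -3087]; [5733, -14994, 9261, 10143, 11466, -15876, -18081]

Execution, op by op:
  [-24, -39, -36] -> [-36, -39, -24] -> [-324, -351, -216] -> [2268, 2457, 1512] -> [-15876, -17199, -10584] -> [-10584, -17199, -15876]
  [25, -13, -29, 26, 25, 25, 22, 9, -36] -> [-36, 9, 22, 25, 25, 26, -29, -13, 25] -> [-324, 81, 198, 225, 225, 234, -261, -117, 225] -> [2268, -567, -1386, -1575, -1575, -1638, 1827, 819, -1575] -> [-15876, 3969, 9702, 11025, 11025, 11466, -12789, -5733, 11025] -> [11025, -5733, -12789, 11466, 11025, 11025, 9702, 3969, -15876]
  [18, 2, 44, -18, -45, -40, -28, -7] -> [-7, -28, -40, -45, -18, 44, 2, 18] -> [-63, -252, -360, -405, -162, 396, 18, 162] -> [441, 1764, 2520, 2835, 1134, -2772, -126, -1134] -> [-3087, -12348, -17640, -19845, -7938, 19404, 882, 7938] -> [7938, 882, 19404, -7938, -19845, -17640, -12348, -3087]
  [15, 37, 25, -37] -> [-37, 25, 37, 15] -> [-333, 225, 333, 135] -> [2331, -1575, -2331, -945] -> [-16317, 11025, 16317, 6615] -> [6615, 16317, 11025, -16317]
  [-1, -9, 1, -31, 15, 28, -20, 47, -7] -> [-7, 47, -20, 28, 15, -31, 1, -9, -1] -> [-63, 423, -180, 252, 135, -279, 9, -81, -9] -> [441, -2961, 1260, -1764, -945, 1953, -63, 567, 63] -> [-3087, 20727, -8820, 12348, 6615, -13671, 441, -3969, -441] -> [-441, -3969, 441, -13671, 6615, 12348, -8820, 20727, -3087]
  [13, -34, 21, 23, 26, -36, -41] -> [-41, -36, 26, 23, 21, -34, 13] -> [-369, -324, 234, 207, 189, -306, 117] -> [2583, 2268, -1638, -1449, -1323, 2142, -819] -> [-18081, -15876, 11466, 10143, 9261, -14994, 5733] -> [5733, -14994, 9261, 10143, 11466, -15876, -18081]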